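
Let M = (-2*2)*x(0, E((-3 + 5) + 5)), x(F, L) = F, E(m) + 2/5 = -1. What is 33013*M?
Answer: 0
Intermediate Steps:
E(m) = -7/5 (E(m) = -⅖ - 1 = -7/5)
M = 0 (M = -2*2*0 = -4*0 = 0)
33013*M = 33013*0 = 0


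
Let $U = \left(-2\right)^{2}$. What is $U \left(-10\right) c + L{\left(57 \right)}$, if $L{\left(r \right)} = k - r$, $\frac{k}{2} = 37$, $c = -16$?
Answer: $657$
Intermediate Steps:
$k = 74$ ($k = 2 \cdot 37 = 74$)
$U = 4$
$L{\left(r \right)} = 74 - r$
$U \left(-10\right) c + L{\left(57 \right)} = 4 \left(-10\right) \left(-16\right) + \left(74 - 57\right) = \left(-40\right) \left(-16\right) + \left(74 - 57\right) = 640 + 17 = 657$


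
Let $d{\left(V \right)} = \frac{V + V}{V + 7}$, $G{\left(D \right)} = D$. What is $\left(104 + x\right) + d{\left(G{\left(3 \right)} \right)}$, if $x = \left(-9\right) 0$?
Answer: $\frac{523}{5} \approx 104.6$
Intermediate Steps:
$x = 0$
$d{\left(V \right)} = \frac{2 V}{7 + V}$
$\left(104 + x\right) + d{\left(G{\left(3 \right)} \right)} = \left(104 + 0\right) + 2 \cdot 3 \frac{1}{7 + 3} = 104 + 2 \cdot 3 \cdot \frac{1}{10} = 104 + \frac{3}{5} = \frac{523}{5}$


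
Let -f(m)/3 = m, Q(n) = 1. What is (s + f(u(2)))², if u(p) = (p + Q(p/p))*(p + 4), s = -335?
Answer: 151321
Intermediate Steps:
u(p) = (1 + p)*(4 + p) (u(p) = (p + 1)*(p + 4) = (1 + p)*(4 + p))
f(m) = -3*m
(s + f(u(2)))² = (-335 - 3*(4 + 2² + 5*2))² = (-335 - 3*(4 + 4 + 10))² = (-335 - 3*18)² = (-335 - 54)² = (-389)² = 151321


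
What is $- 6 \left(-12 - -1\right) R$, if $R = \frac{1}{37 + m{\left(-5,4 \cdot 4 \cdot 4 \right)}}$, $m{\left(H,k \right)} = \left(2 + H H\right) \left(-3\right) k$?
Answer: $- \frac{66}{5147} \approx -0.012823$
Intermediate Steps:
$m{\left(H,k \right)} = k \left(-6 - 3 H^{2}\right)$ ($m{\left(H,k \right)} = \left(2 + H^{2}\right) \left(-3\right) k = \left(-6 - 3 H^{2}\right) k = k \left(-6 - 3 H^{2}\right)$)
$R = - \frac{1}{5147}$ ($R = \frac{1}{37 - 3 \cdot 4 \cdot 4 \cdot 4 \left(2 + \left(-5\right)^{2}\right)} = \frac{1}{37 - 3 \cdot 16 \cdot 4 \left(2 + 25\right)} = \frac{1}{37 - 192 \cdot 27} = \frac{1}{37 - 5184} = \frac{1}{-5147} = - \frac{1}{5147} \approx -0.00019429$)
$- 6 \left(-12 - -1\right) R = - 6 \left(-12 - -1\right) \left(- \frac{1}{5147}\right) = - 6 \left(-12 + 1\right) \left(- \frac{1}{5147}\right) = \left(-6\right) \left(-11\right) \left(- \frac{1}{5147}\right) = 66 \left(- \frac{1}{5147}\right) = - \frac{66}{5147}$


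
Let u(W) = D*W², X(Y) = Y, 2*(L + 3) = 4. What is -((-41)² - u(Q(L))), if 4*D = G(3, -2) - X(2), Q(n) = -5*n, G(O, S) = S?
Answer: -1706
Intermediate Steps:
L = -1 (L = -3 + (½)*4 = -3 + 2 = -1)
D = -1 (D = (-2 - 1*2)/4 = (-2 - 2)/4 = (¼)*(-4) = -1)
u(W) = -W²
-((-41)² - u(Q(L))) = -((-41)² - (-1)*(-5*(-1))²) = -(1681 - (-1)*5²) = -(1681 - (-1)*25) = -(1681 - 1*(-25)) = -(1681 + 25) = -1*1706 = -1706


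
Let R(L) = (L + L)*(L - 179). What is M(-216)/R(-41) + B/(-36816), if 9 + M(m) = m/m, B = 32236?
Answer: -18182249/20755020 ≈ -0.87604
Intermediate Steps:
R(L) = 2*L*(-179 + L) (R(L) = (2*L)*(-179 + L) = 2*L*(-179 + L))
M(m) = -8 (M(m) = -9 + m/m = -9 + 1 = -8)
M(-216)/R(-41) + B/(-36816) = -8*(-1/(82*(-179 - 41))) + 32236/(-36816) = -8/(2*(-41)*(-220)) + 32236*(-1/36816) = -8/18040 - 8059/9204 = -8*1/18040 - 8059/9204 = -1/2255 - 8059/9204 = -18182249/20755020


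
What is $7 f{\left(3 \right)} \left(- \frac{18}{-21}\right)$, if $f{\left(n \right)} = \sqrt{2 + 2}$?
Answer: $12$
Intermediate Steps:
$f{\left(n \right)} = 2$ ($f{\left(n \right)} = \sqrt{4} = 2$)
$7 f{\left(3 \right)} \left(- \frac{18}{-21}\right) = 7 \cdot 2 \left(- \frac{18}{-21}\right) = 14 \left(\left(-18\right) \left(- \frac{1}{21}\right)\right) = 14 \cdot \frac{6}{7} = 12$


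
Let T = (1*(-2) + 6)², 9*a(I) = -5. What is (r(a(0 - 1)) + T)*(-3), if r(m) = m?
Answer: -139/3 ≈ -46.333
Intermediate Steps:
a(I) = -5/9 (a(I) = (⅑)*(-5) = -5/9)
T = 16 (T = (-2 + 6)² = 4² = 16)
(r(a(0 - 1)) + T)*(-3) = (-5/9 + 16)*(-3) = (139/9)*(-3) = -139/3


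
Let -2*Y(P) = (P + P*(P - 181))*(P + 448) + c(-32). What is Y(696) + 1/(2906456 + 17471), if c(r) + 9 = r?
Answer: -1201299919569359/5847854 ≈ -2.0543e+8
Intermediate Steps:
c(r) = -9 + r
Y(P) = 41/2 - (448 + P)*(P + P*(-181 + P))/2 (Y(P) = -((P + P*(P - 181))*(P + 448) + (-9 - 32))/2 = -((P + P*(-181 + P))*(448 + P) - 41)/2 = -((448 + P)*(P + P*(-181 + P)) - 41)/2 = -(-41 + (448 + P)*(P + P*(-181 + P)))/2 = 41/2 - (448 + P)*(P + P*(-181 + P))/2)
Y(696) + 1/(2906456 + 17471) = (41/2 - 134*696² + 40320*696 - ½*696³) + 1/(2906456 + 17471) = (41/2 - 134*484416 + 28062720 - ½*337153536) + 1/2923927 = (41/2 - 64911744 + 28062720 - 168576768) + 1/2923927 = -410851543/2 + 1/2923927 = -1201299919569359/5847854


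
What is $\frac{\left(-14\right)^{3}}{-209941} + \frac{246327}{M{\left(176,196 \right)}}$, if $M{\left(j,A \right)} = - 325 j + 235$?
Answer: $- \frac{51557824747}{11959289065} \approx -4.3111$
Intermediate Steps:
$M{\left(j,A \right)} = 235 - 325 j$
$\frac{\left(-14\right)^{3}}{-209941} + \frac{246327}{M{\left(176,196 \right)}} = \frac{\left(-14\right)^{3}}{-209941} + \frac{246327}{235 - 57200} = \left(-2744\right) \left(- \frac{1}{209941}\right) + \frac{246327}{235 - 57200} = \frac{2744}{209941} + \frac{246327}{-56965} = \frac{2744}{209941} + 246327 \left(- \frac{1}{56965}\right) = \frac{2744}{209941} - \frac{246327}{56965} = - \frac{51557824747}{11959289065}$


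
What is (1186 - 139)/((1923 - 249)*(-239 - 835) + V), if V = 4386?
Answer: -349/597830 ≈ -0.00058378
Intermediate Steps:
(1186 - 139)/((1923 - 249)*(-239 - 835) + V) = (1186 - 139)/((1923 - 249)*(-239 - 835) + 4386) = 1047/(1674*(-1074) + 4386) = 1047/(-1797876 + 4386) = 1047/(-1793490) = 1047*(-1/1793490) = -349/597830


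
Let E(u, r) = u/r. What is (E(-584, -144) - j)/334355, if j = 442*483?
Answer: -768535/1203678 ≈ -0.63849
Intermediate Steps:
j = 213486
(E(-584, -144) - j)/334355 = (-584/(-144) - 1*213486)/334355 = (-584*(-1/144) - 213486)*(1/334355) = (73/18 - 213486)*(1/334355) = -3842675/18*1/334355 = -768535/1203678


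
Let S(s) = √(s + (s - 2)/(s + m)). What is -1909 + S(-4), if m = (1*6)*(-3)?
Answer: -1909 + I*√451/11 ≈ -1909.0 + 1.9306*I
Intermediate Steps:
m = -18 (m = 6*(-3) = -18)
S(s) = √(s + (-2 + s)/(-18 + s)) (S(s) = √(s + (s - 2)/(s - 18)) = √(s + (-2 + s)/(-18 + s)))
-1909 + S(-4) = -1909 + √((-2 - 4 - 4*(-18 - 4))/(-18 - 4)) = -1909 + √((-2 - 4 - 4*(-22))/(-22)) = -1909 + √(-(-2 - 4 + 88)/22) = -1909 + √(-1/22*82) = -1909 + √(-41/11) = -1909 + I*√451/11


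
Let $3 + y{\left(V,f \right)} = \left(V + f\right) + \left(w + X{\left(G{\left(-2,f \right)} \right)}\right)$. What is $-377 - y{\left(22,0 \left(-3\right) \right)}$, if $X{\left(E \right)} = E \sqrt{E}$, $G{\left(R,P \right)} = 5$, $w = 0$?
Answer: $-396 - 5 \sqrt{5} \approx -407.18$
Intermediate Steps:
$X{\left(E \right)} = E^{\frac{3}{2}}$
$y{\left(V,f \right)} = -3 + V + f + 5 \sqrt{5}$ ($y{\left(V,f \right)} = -3 + \left(\left(V + f\right) + \left(0 + 5^{\frac{3}{2}}\right)\right) = -3 + \left(\left(V + f\right) + \left(0 + 5 \sqrt{5}\right)\right) = -3 + \left(\left(V + f\right) + 5 \sqrt{5}\right) = -3 + \left(V + f + 5 \sqrt{5}\right) = -3 + V + f + 5 \sqrt{5}$)
$-377 - y{\left(22,0 \left(-3\right) \right)} = -377 - \left(-3 + 22 + 0 \left(-3\right) + 5 \sqrt{5}\right) = -377 - \left(-3 + 22 + 0 + 5 \sqrt{5}\right) = -377 - \left(19 + 5 \sqrt{5}\right) = -396 - 5 \sqrt{5}$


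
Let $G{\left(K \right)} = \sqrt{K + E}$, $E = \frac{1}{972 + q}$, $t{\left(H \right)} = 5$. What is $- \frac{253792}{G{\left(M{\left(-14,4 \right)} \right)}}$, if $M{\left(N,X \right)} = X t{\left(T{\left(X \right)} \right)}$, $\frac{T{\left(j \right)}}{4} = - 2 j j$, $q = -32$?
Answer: $- \frac{507584 \sqrt{490915}}{6267} \approx -56748.0$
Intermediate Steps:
$T{\left(j \right)} = - 8 j^{2}$ ($T{\left(j \right)} = 4 - 2 j j = 4 \left(- 2 j^{2}\right) = - 8 j^{2}$)
$E = \frac{1}{940}$ ($E = \frac{1}{972 - 32} = \frac{1}{940} \approx 0.0010638$)
$M{\left(N,X \right)} = 5 X$ ($M{\left(N,X \right)} = X 5 = 5 X$)
$G{\left(K \right)} = \sqrt{\frac{1}{940} + K}$ ($G{\left(K \right)} = \sqrt{K + \frac{1}{940}} = \sqrt{\frac{1}{940} + K}$)
$- \frac{253792}{G{\left(M{\left(-14,4 \right)} \right)}} = - \frac{253792}{\frac{1}{470} \sqrt{235 + 220900 \cdot 5 \cdot 4}} = - \frac{253792}{\frac{1}{470} \sqrt{235 + 220900 \cdot 20}} = - \frac{253792}{\frac{1}{470} \sqrt{235 + 4418000}} = - \frac{253792}{\frac{1}{470} \sqrt{4418235}} = - \frac{253792}{\frac{1}{470} \cdot 3 \sqrt{490915}} = - \frac{253792}{\frac{3}{470} \sqrt{490915}} = - 253792 \frac{2 \sqrt{490915}}{6267} = - \frac{507584 \sqrt{490915}}{6267}$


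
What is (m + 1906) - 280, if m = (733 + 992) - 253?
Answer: 3098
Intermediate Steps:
m = 1472 (m = 1725 - 253 = 1472)
(m + 1906) - 280 = (1472 + 1906) - 280 = 3378 - 280 = 3098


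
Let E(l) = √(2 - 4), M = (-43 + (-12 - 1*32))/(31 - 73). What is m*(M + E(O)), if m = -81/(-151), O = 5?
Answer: 2349/2114 + 81*I*√2/151 ≈ 1.1112 + 0.75862*I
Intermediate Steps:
m = 81/151 (m = -81*(-1/151) = 81/151 ≈ 0.53642)
M = 29/14 (M = (-43 + (-12 - 32))/(-42) = (-43 - 44)*(-1/42) = -87*(-1/42) = 29/14 ≈ 2.0714)
E(l) = I*√2 (E(l) = √(-2) = I*√2)
m*(M + E(O)) = 81*(29/14 + I*√2)/151 = 2349/2114 + 81*I*√2/151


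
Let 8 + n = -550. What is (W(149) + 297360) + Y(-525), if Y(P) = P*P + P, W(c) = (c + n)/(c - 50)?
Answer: 56673131/99 ≈ 5.7246e+5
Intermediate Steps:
n = -558 (n = -8 - 550 = -558)
W(c) = (-558 + c)/(-50 + c) (W(c) = (c - 558)/(c - 50) = (-558 + c)/(-50 + c))
Y(P) = P + P² (Y(P) = P² + P = P + P²)
(W(149) + 297360) + Y(-525) = ((-558 + 149)/(-50 + 149) + 297360) - 525*(1 - 525) = (-409/99 + 297360) - 525*(-524) = ((1/99)*(-409) + 297360) + 275100 = (-409/99 + 297360) + 275100 = 29438231/99 + 275100 = 56673131/99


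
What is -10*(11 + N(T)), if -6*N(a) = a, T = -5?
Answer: -355/3 ≈ -118.33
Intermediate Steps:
N(a) = -a/6
-10*(11 + N(T)) = -10*(11 - 1/6*(-5)) = -10*(11 + 5/6) = -10*71/6 = -355/3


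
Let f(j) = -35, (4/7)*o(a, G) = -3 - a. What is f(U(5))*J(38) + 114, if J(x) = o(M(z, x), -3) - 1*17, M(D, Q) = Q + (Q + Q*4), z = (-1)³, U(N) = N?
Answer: 59431/4 ≈ 14858.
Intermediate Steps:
z = -1
M(D, Q) = 6*Q (M(D, Q) = Q + (Q + 4*Q) = Q + 5*Q = 6*Q)
o(a, G) = -21/4 - 7*a/4 (o(a, G) = 7*(-3 - a)/4 = -21/4 - 7*a/4)
J(x) = -89/4 - 21*x/2 (J(x) = (-21/4 - 21*x/2) - 1*17 = (-21/4 - 21*x/2) - 17 = -89/4 - 21*x/2)
f(U(5))*J(38) + 114 = -35*(-89/4 - 21/2*38) + 114 = -35*(-89/4 - 399) + 114 = -35*(-1685/4) + 114 = 58975/4 + 114 = 59431/4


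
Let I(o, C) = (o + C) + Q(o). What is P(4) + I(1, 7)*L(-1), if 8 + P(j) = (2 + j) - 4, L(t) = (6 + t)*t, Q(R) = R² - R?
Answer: -46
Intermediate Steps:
I(o, C) = C + o + o*(-1 + o) (I(o, C) = (o + C) + o*(-1 + o) = (C + o) + o*(-1 + o) = C + o + o*(-1 + o))
L(t) = t*(6 + t)
P(j) = -10 + j (P(j) = -8 + ((2 + j) - 4) = -8 + (-2 + j) = -10 + j)
P(4) + I(1, 7)*L(-1) = (-10 + 4) + (7 + 1²)*(-(6 - 1)) = -6 + (7 + 1)*(-1*5) = -6 + 8*(-5) = -6 - 40 = -46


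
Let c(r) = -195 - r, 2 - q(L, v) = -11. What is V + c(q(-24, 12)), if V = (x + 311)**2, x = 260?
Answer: 325833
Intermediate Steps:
q(L, v) = 13 (q(L, v) = 2 - 1*(-11) = 2 + 11 = 13)
V = 326041 (V = (260 + 311)**2 = 571**2 = 326041)
V + c(q(-24, 12)) = 326041 + (-195 - 1*13) = 326041 + (-195 - 13) = 326041 - 208 = 325833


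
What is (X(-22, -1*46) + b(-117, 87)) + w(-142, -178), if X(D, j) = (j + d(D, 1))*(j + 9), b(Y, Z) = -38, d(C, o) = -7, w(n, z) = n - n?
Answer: 1923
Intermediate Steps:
w(n, z) = 0
X(D, j) = (-7 + j)*(9 + j) (X(D, j) = (j - 7)*(j + 9) = (-7 + j)*(9 + j))
(X(-22, -1*46) + b(-117, 87)) + w(-142, -178) = ((-63 + (-1*46)² + 2*(-1*46)) - 38) + 0 = ((-63 + (-46)² + 2*(-46)) - 38) + 0 = ((-63 + 2116 - 92) - 38) + 0 = (1961 - 38) + 0 = 1923 + 0 = 1923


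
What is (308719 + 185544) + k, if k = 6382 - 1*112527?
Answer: 388118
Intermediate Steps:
k = -106145 (k = 6382 - 112527 = -106145)
(308719 + 185544) + k = (308719 + 185544) - 106145 = 494263 - 106145 = 388118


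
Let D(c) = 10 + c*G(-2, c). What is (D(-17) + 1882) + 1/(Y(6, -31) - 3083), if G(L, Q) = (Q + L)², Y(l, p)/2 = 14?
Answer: -12968476/3055 ≈ -4245.0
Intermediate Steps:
Y(l, p) = 28 (Y(l, p) = 2*14 = 28)
G(L, Q) = (L + Q)²
D(c) = 10 + c*(-2 + c)²
(D(-17) + 1882) + 1/(Y(6, -31) - 3083) = ((10 - 17*(-2 - 17)²) + 1882) + 1/(28 - 3083) = ((10 - 17*(-19)²) + 1882) + 1/(-3055) = ((10 - 17*361) + 1882) - 1/3055 = ((10 - 6137) + 1882) - 1/3055 = (-6127 + 1882) - 1/3055 = -4245 - 1/3055 = -12968476/3055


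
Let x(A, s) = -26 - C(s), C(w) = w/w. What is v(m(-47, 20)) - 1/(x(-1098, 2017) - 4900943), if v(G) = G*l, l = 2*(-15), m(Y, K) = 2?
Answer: -294058199/4900970 ≈ -60.000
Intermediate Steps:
C(w) = 1
l = -30
x(A, s) = -27 (x(A, s) = -26 - 1*1 = -26 - 1 = -27)
v(G) = -30*G (v(G) = G*(-30) = -30*G)
v(m(-47, 20)) - 1/(x(-1098, 2017) - 4900943) = -30*2 - 1/(-27 - 4900943) = -60 - 1/(-4900970) = -60 - 1*(-1/4900970) = -60 + 1/4900970 = -294058199/4900970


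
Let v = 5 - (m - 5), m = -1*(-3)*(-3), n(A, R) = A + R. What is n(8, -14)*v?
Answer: -114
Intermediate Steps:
m = -9 (m = 3*(-3) = -9)
v = 19 (v = 5 - (-9 - 5) = 5 - 1*(-14) = 5 + 14 = 19)
n(8, -14)*v = (8 - 14)*19 = -6*19 = -114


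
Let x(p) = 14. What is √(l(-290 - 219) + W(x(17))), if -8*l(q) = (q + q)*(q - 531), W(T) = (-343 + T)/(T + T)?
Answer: 3*I*√58823/2 ≈ 363.8*I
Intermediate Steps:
W(T) = (-343 + T)/(2*T) (W(T) = (-343 + T)/((2*T)) = (-343 + T)*(1/(2*T)) = (-343 + T)/(2*T))
l(q) = -q*(-531 + q)/4 (l(q) = -(q + q)*(q - 531)/8 = -2*q*(-531 + q)/8 = -q*(-531 + q)/4)
√(l(-290 - 219) + W(x(17))) = √((-290 - 219)*(531 - (-290 - 219))/4 + (½)*(-343 + 14)/14) = √((¼)*(-509)*(531 - 1*(-509)) + (½)*(1/14)*(-329)) = √((¼)*(-509)*(531 + 509) - 47/4) = √((¼)*(-509)*1040 - 47/4) = √(-132340 - 47/4) = √(-529407/4) = 3*I*√58823/2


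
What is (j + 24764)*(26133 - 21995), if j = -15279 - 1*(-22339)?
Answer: 131687712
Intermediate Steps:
j = 7060 (j = -15279 + 22339 = 7060)
(j + 24764)*(26133 - 21995) = (7060 + 24764)*(26133 - 21995) = 31824*4138 = 131687712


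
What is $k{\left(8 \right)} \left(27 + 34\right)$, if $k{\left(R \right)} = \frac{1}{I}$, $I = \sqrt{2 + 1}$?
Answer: $\frac{61 \sqrt{3}}{3} \approx 35.218$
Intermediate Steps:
$I = \sqrt{3} \approx 1.732$
$k{\left(R \right)} = \frac{\sqrt{3}}{3}$ ($k{\left(R \right)} = \frac{1}{\sqrt{3}} = \frac{\sqrt{3}}{3}$)
$k{\left(8 \right)} \left(27 + 34\right) = \frac{\sqrt{3}}{3} \left(27 + 34\right) = \frac{\sqrt{3}}{3} \cdot 61 = \frac{61 \sqrt{3}}{3}$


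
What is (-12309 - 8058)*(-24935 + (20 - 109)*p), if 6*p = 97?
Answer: 1074311727/2 ≈ 5.3716e+8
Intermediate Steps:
p = 97/6 (p = (⅙)*97 = 97/6 ≈ 16.167)
(-12309 - 8058)*(-24935 + (20 - 109)*p) = (-12309 - 8058)*(-24935 + (20 - 109)*(97/6)) = -20367*(-24935 - 89*97/6) = -20367*(-24935 - 8633/6) = -20367*(-158243/6) = 1074311727/2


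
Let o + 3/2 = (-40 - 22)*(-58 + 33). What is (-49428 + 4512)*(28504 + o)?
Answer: -1349838090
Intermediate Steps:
o = 3097/2 (o = -3/2 + (-40 - 22)*(-58 + 33) = -3/2 - 62*(-25) = -3/2 + 1550 = 3097/2 ≈ 1548.5)
(-49428 + 4512)*(28504 + o) = (-49428 + 4512)*(28504 + 3097/2) = -44916*60105/2 = -1349838090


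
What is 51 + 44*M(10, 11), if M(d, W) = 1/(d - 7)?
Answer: 197/3 ≈ 65.667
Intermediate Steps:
M(d, W) = 1/(-7 + d)
51 + 44*M(10, 11) = 51 + 44/(-7 + 10) = 51 + 44/3 = 197/3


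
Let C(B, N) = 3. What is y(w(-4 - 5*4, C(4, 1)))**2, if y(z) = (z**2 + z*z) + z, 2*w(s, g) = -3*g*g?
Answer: 123201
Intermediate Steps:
w(s, g) = -3*g**2/2 (w(s, g) = (-3*g*g)/2 = (-3*g**2)/2 = -3*g**2/2)
y(z) = z + 2*z**2 (y(z) = (z**2 + z**2) + z = 2*z**2 + z = z + 2*z**2)
y(w(-4 - 5*4, C(4, 1)))**2 = ((-3/2*3**2)*(1 + 2*(-3/2*3**2)))**2 = ((-3/2*9)*(1 + 2*(-3/2*9)))**2 = (-27*(1 + 2*(-27/2))/2)**2 = (-27*(1 - 27)/2)**2 = (-27/2*(-26))**2 = 351**2 = 123201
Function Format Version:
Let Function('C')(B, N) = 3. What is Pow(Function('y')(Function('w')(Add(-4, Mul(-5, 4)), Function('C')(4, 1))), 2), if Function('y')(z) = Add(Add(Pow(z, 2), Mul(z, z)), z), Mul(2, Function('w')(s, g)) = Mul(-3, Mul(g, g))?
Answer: 123201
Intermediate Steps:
Function('w')(s, g) = Mul(Rational(-3, 2), Pow(g, 2)) (Function('w')(s, g) = Mul(Rational(1, 2), Mul(-3, Mul(g, g))) = Mul(Rational(1, 2), Mul(-3, Pow(g, 2))) = Mul(Rational(-3, 2), Pow(g, 2)))
Function('y')(z) = Add(z, Mul(2, Pow(z, 2))) (Function('y')(z) = Add(Add(Pow(z, 2), Pow(z, 2)), z) = Add(Mul(2, Pow(z, 2)), z) = Add(z, Mul(2, Pow(z, 2))))
Pow(Function('y')(Function('w')(Add(-4, Mul(-5, 4)), Function('C')(4, 1))), 2) = Pow(Mul(Mul(Rational(-3, 2), Pow(3, 2)), Add(1, Mul(2, Mul(Rational(-3, 2), Pow(3, 2))))), 2) = Pow(Mul(Mul(Rational(-3, 2), 9), Add(1, Mul(2, Mul(Rational(-3, 2), 9)))), 2) = Pow(Mul(Rational(-27, 2), Add(1, Mul(2, Rational(-27, 2)))), 2) = Pow(Mul(Rational(-27, 2), Add(1, -27)), 2) = Pow(Mul(Rational(-27, 2), -26), 2) = Pow(351, 2) = 123201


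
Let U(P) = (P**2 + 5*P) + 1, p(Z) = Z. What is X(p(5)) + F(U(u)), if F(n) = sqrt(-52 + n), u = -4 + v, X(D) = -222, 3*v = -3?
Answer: -222 + I*sqrt(51) ≈ -222.0 + 7.1414*I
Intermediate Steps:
v = -1 (v = (1/3)*(-3) = -1)
u = -5 (u = -4 - 1 = -5)
U(P) = 1 + P**2 + 5*P
X(p(5)) + F(U(u)) = -222 + sqrt(-52 + (1 + (-5)**2 + 5*(-5))) = -222 + sqrt(-52 + (1 + 25 - 25)) = -222 + sqrt(-52 + 1) = -222 + sqrt(-51) = -222 + I*sqrt(51)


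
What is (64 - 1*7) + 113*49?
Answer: 5594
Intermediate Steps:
(64 - 1*7) + 113*49 = (64 - 7) + 5537 = 57 + 5537 = 5594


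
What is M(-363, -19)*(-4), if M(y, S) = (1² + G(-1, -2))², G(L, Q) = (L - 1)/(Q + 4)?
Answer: 0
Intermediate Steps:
G(L, Q) = (-1 + L)/(4 + Q)
M(y, S) = 0 (M(y, S) = (1² + (-1 - 1)/(4 - 2))² = (1 - 2/2)² = (1 + (½)*(-2))² = (1 - 1)² = 0² = 0)
M(-363, -19)*(-4) = 0*(-4) = 0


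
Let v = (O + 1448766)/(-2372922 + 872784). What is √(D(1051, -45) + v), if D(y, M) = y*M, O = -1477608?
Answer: 7*I*√60336330931806/250023 ≈ 217.47*I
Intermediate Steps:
v = 4807/250023 (v = (-1477608 + 1448766)/(-2372922 + 872784) = -28842/(-1500138) = -28842*(-1/1500138) = 4807/250023 ≈ 0.019226)
D(y, M) = M*y
√(D(1051, -45) + v) = √(-45*1051 + 4807/250023) = √(-47295 + 4807/250023) = √(-11824832978/250023) = 7*I*√60336330931806/250023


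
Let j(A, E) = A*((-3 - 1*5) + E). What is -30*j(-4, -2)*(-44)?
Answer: 52800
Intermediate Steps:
j(A, E) = A*(-8 + E) (j(A, E) = A*((-3 - 5) + E) = A*(-8 + E))
-30*j(-4, -2)*(-44) = -(-120)*(-8 - 2)*(-44) = -(-120)*(-10)*(-44) = -30*40*(-44) = -1200*(-44) = 52800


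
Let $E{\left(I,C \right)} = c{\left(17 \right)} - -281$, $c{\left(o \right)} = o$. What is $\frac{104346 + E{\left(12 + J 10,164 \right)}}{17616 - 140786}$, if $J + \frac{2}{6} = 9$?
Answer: $- \frac{52322}{61585} \approx -0.84959$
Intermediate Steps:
$J = \frac{26}{3}$ ($J = - \frac{1}{3} + 9 = \frac{26}{3} \approx 8.6667$)
$E{\left(I,C \right)} = 298$ ($E{\left(I,C \right)} = 17 - -281 = 17 + 281 = 298$)
$\frac{104346 + E{\left(12 + J 10,164 \right)}}{17616 - 140786} = \frac{104346 + 298}{17616 - 140786} = \frac{104644}{-123170} = 104644 \left(- \frac{1}{123170}\right) = - \frac{52322}{61585}$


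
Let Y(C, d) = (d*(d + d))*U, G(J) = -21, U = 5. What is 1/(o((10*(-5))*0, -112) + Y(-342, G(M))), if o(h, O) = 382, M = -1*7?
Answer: 1/4792 ≈ 0.00020868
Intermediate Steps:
M = -7
Y(C, d) = 10*d² (Y(C, d) = (d*(d + d))*5 = (d*(2*d))*5 = (2*d²)*5 = 10*d²)
1/(o((10*(-5))*0, -112) + Y(-342, G(M))) = 1/(382 + 10*(-21)²) = 1/(382 + 10*441) = 1/(382 + 4410) = 1/4792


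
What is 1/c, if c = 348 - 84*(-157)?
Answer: 1/13536 ≈ 7.3877e-5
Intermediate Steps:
c = 13536 (c = 348 + 13188 = 13536)
1/c = 1/13536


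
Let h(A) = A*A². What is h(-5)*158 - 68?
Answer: -19818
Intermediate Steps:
h(A) = A³
h(-5)*158 - 68 = (-5)³*158 - 68 = -125*158 - 68 = -19750 - 68 = -19818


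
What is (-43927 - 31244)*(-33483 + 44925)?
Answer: -860106582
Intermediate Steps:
(-43927 - 31244)*(-33483 + 44925) = -75171*11442 = -860106582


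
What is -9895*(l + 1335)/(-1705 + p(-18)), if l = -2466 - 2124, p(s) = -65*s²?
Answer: -6441645/4553 ≈ -1414.8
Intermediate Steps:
l = -4590
-9895*(l + 1335)/(-1705 + p(-18)) = -9895*(-4590 + 1335)/(-1705 - 65*(-18)²) = -9895*(-3255/(-1705 - 65*324)) = -9895*(-3255/(-1705 - 21060)) = -9895/((-22765*(-1/3255))) = -9895/4553/651 = -9895*651/4553 = -6441645/4553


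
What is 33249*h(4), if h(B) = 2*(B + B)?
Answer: 531984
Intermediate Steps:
h(B) = 4*B (h(B) = 2*(2*B) = 4*B)
33249*h(4) = 33249*(4*4) = 33249*16 = 531984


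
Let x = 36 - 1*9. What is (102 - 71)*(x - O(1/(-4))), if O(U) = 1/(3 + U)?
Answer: 9083/11 ≈ 825.73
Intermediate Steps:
x = 27 (x = 36 - 9 = 27)
(102 - 71)*(x - O(1/(-4))) = (102 - 71)*(27 - 1/(3 + 1/(-4))) = 31*(27 - 1/(3 - ¼)) = 31*(27 - 1/11/4) = 31*(27 - 1*4/11) = 31*(27 - 4/11) = 31*(293/11) = 9083/11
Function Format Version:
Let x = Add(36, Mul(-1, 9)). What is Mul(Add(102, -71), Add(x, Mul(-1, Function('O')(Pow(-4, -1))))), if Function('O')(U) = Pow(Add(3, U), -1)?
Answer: Rational(9083, 11) ≈ 825.73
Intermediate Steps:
x = 27 (x = Add(36, -9) = 27)
Mul(Add(102, -71), Add(x, Mul(-1, Function('O')(Pow(-4, -1))))) = Mul(Add(102, -71), Add(27, Mul(-1, Pow(Add(3, Pow(-4, -1)), -1)))) = Mul(31, Add(27, Mul(-1, Pow(Add(3, Rational(-1, 4)), -1)))) = Mul(31, Add(27, Mul(-1, Pow(Rational(11, 4), -1)))) = Mul(31, Add(27, Mul(-1, Rational(4, 11)))) = Mul(31, Add(27, Rational(-4, 11))) = Mul(31, Rational(293, 11)) = Rational(9083, 11)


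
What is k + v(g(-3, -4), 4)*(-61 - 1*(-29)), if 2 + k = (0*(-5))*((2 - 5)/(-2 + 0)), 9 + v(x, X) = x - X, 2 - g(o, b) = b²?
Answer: 862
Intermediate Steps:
g(o, b) = 2 - b²
v(x, X) = -9 + x - X (v(x, X) = -9 + (x - X) = -9 + x - X)
k = -2 (k = -2 + (0*(-5))*((2 - 5)/(-2 + 0)) = -2 + 0*(-3/(-2)) = -2 + 0*(-3*(-½)) = -2 + 0*(3/2) = -2 + 0 = -2)
k + v(g(-3, -4), 4)*(-61 - 1*(-29)) = -2 + (-9 + (2 - 1*(-4)²) - 1*4)*(-61 - 1*(-29)) = -2 + (-9 + (2 - 1*16) - 4)*(-61 + 29) = -2 + (-9 + (2 - 16) - 4)*(-32) = -2 + (-9 - 14 - 4)*(-32) = -2 - 27*(-32) = -2 + 864 = 862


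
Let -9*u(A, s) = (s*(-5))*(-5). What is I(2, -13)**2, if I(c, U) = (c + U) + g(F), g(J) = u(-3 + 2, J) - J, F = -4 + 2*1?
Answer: 961/81 ≈ 11.864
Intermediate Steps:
F = -2 (F = -4 + 2 = -2)
u(A, s) = -25*s/9 (u(A, s) = -s*(-5)*(-5)/9 = -(-5*s)*(-5)/9 = -25*s/9)
g(J) = -34*J/9 (g(J) = -25*J/9 - J = -34*J/9)
I(c, U) = 68/9 + U + c (I(c, U) = (c + U) - 34/9*(-2) = (U + c) + 68/9 = 68/9 + U + c)
I(2, -13)**2 = (68/9 - 13 + 2)**2 = (-31/9)**2 = 961/81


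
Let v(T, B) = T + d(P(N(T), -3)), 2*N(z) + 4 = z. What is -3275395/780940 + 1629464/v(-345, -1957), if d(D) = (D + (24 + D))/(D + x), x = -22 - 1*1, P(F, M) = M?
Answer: -1655739663521/350954436 ≈ -4717.8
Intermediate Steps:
N(z) = -2 + z/2
x = -23 (x = -22 - 1 = -23)
d(D) = (24 + 2*D)/(-23 + D) (d(D) = (D + (24 + D))/(D - 23) = (24 + 2*D)/(-23 + D))
v(T, B) = -9/13 + T (v(T, B) = T + 2*(12 - 3)/(-23 - 3) = T + 2*9/(-26) = T + 2*(-1/26)*9 = T - 9/13 = -9/13 + T)
-3275395/780940 + 1629464/v(-345, -1957) = -3275395/780940 + 1629464/(-9/13 - 345) = -3275395*1/780940 + 1629464/(-4494/13) = -655079/156188 + 1629464*(-13/4494) = -655079/156188 - 10591516/2247 = -1655739663521/350954436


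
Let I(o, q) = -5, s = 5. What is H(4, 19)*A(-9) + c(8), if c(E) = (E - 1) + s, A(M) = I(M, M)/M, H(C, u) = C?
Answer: 128/9 ≈ 14.222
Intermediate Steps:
A(M) = -5/M
c(E) = 4 + E (c(E) = (E - 1) + 5 = (-1 + E) + 5 = 4 + E)
H(4, 19)*A(-9) + c(8) = 4*(-5/(-9)) + (4 + 8) = 4*(-5*(-⅑)) + 12 = 4*(5/9) + 12 = 20/9 + 12 = 128/9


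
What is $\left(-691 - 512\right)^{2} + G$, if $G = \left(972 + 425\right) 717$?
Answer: $2448858$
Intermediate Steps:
$G = 1001649$ ($G = 1397 \cdot 717 = 1001649$)
$\left(-691 - 512\right)^{2} + G = \left(-691 - 512\right)^{2} + 1001649 = \left(-1203\right)^{2} + 1001649 = 1447209 + 1001649 = 2448858$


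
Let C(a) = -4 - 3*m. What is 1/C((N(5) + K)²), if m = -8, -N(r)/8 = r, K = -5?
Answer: 1/20 ≈ 0.050000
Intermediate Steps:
N(r) = -8*r
C(a) = 20 (C(a) = -4 - 3*(-8) = -4 + 24 = 20)
1/C((N(5) + K)²) = 1/20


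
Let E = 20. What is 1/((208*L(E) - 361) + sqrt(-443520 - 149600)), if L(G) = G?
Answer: 3799/15025521 - 4*I*sqrt(37070)/15025521 ≈ 0.00025284 - 5.1256e-5*I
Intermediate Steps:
1/((208*L(E) - 361) + sqrt(-443520 - 149600)) = 1/((208*20 - 361) + sqrt(-443520 - 149600)) = 1/((4160 - 361) + sqrt(-593120)) = 1/(3799 + 4*I*sqrt(37070))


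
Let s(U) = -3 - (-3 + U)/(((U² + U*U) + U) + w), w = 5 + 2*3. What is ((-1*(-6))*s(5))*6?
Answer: -1200/11 ≈ -109.09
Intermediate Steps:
w = 11 (w = 5 + 6 = 11)
s(U) = -3 - (-3 + U)/(11 + U + 2*U²) (s(U) = -3 - (-3 + U)/(((U² + U*U) + U) + 11) = -3 - (-3 + U)/(((U² + U²) + U) + 11) = -3 - (-3 + U)/((2*U² + U) + 11) = -3 - (-3 + U)/((U + 2*U²) + 11) = -3 - (-3 + U)/(11 + U + 2*U²))
((-1*(-6))*s(5))*6 = ((-1*(-6))*(2*(-15 - 3*5² - 2*5)/(11 + 5 + 2*5²)))*6 = (6*(2*(-15 - 3*25 - 10)/(11 + 5 + 2*25)))*6 = (6*(2*(-15 - 75 - 10)/(11 + 5 + 50)))*6 = (6*(2*(-100)/66))*6 = (6*(2*(1/66)*(-100)))*6 = (6*(-100/33))*6 = -200/11*6 = -1200/11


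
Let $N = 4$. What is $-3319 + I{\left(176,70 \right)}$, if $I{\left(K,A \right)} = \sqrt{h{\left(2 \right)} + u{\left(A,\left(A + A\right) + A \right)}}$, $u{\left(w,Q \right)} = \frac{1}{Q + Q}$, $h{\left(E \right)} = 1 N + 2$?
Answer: $-3319 + \frac{\sqrt{264705}}{210} \approx -3316.6$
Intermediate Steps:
$h{\left(E \right)} = 6$ ($h{\left(E \right)} = 1 \cdot 4 + 2 = 4 + 2 = 6$)
$u{\left(w,Q \right)} = \frac{1}{2 Q}$
$I{\left(K,A \right)} = \sqrt{6 + \frac{1}{6 A}}$ ($I{\left(K,A \right)} = \sqrt{6 + \frac{1}{2 \left(\left(A + A\right) + A\right)}} = \sqrt{6 + \frac{1}{2 \left(2 A + A\right)}} = \sqrt{6 + \frac{1}{2 \cdot 3 A}} = \sqrt{6 + \frac{\frac{1}{3} \frac{1}{A}}{2}} = \sqrt{6 + \frac{1}{6 A}}$)
$-3319 + I{\left(176,70 \right)} = -3319 + \frac{\sqrt{216 + \frac{6}{70}}}{6} = -3319 + \frac{\sqrt{216 + 6 \cdot \frac{1}{70}}}{6} = -3319 + \frac{\sqrt{216 + \frac{3}{35}}}{6} = -3319 + \frac{\sqrt{\frac{7563}{35}}}{6} = -3319 + \frac{\frac{1}{35} \sqrt{264705}}{6} = -3319 + \frac{\sqrt{264705}}{210}$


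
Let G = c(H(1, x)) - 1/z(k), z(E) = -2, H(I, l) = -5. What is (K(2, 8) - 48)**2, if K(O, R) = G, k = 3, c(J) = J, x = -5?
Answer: 11025/4 ≈ 2756.3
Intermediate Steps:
G = -9/2 (G = -5 - 1/(-2) = -5 - 1*(-1/2) = -5 + 1/2 = -9/2 ≈ -4.5000)
K(O, R) = -9/2
(K(2, 8) - 48)**2 = (-9/2 - 48)**2 = (-105/2)**2 = 11025/4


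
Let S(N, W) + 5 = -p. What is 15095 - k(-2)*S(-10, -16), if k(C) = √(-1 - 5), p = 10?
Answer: 15095 + 15*I*√6 ≈ 15095.0 + 36.742*I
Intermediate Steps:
S(N, W) = -15 (S(N, W) = -5 - 1*10 = -5 - 10 = -15)
k(C) = I*√6 (k(C) = √(-6) = I*√6)
15095 - k(-2)*S(-10, -16) = 15095 - I*√6*(-15) = 15095 - (-15)*I*√6 = 15095 + 15*I*√6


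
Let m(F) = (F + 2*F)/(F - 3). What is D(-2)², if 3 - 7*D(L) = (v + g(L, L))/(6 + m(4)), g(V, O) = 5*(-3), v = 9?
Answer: 100/441 ≈ 0.22676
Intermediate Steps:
m(F) = 3*F/(-3 + F) (m(F) = (3*F)/(-3 + F) = 3*F/(-3 + F))
g(V, O) = -15
D(L) = 10/21 (D(L) = 3/7 - (9 - 15)/(7*(6 + 3*4/(-3 + 4))) = 3/7 - (-6)/(7*(6 + 3*4/1)) = 3/7 - (-6)/(7*(6 + 3*4*1)) = 3/7 - (-6)/(7*(6 + 12)) = 3/7 - (-6)/(7*18) = 3/7 - ⅐*(-⅓) = 3/7 + 1/21 = 10/21)
D(-2)² = (10/21)² = 100/441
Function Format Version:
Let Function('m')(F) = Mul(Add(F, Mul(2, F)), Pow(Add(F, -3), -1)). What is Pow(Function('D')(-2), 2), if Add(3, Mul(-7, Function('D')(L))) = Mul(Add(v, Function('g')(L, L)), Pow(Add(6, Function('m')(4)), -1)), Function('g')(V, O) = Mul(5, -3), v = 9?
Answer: Rational(100, 441) ≈ 0.22676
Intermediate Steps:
Function('m')(F) = Mul(3, F, Pow(Add(-3, F), -1)) (Function('m')(F) = Mul(Mul(3, F), Pow(Add(-3, F), -1)) = Mul(3, F, Pow(Add(-3, F), -1)))
Function('g')(V, O) = -15
Function('D')(L) = Rational(10, 21) (Function('D')(L) = Add(Rational(3, 7), Mul(Rational(-1, 7), Mul(Add(9, -15), Pow(Add(6, Mul(3, 4, Pow(Add(-3, 4), -1))), -1)))) = Add(Rational(3, 7), Mul(Rational(-1, 7), Mul(-6, Pow(Add(6, Mul(3, 4, Pow(1, -1))), -1)))) = Add(Rational(3, 7), Mul(Rational(-1, 7), Mul(-6, Pow(Add(6, Mul(3, 4, 1)), -1)))) = Add(Rational(3, 7), Mul(Rational(-1, 7), Mul(-6, Pow(Add(6, 12), -1)))) = Add(Rational(3, 7), Mul(Rational(-1, 7), Mul(-6, Pow(18, -1)))) = Add(Rational(3, 7), Mul(Rational(-1, 7), Mul(-6, Rational(1, 18)))) = Add(Rational(3, 7), Mul(Rational(-1, 7), Rational(-1, 3))) = Add(Rational(3, 7), Rational(1, 21)) = Rational(10, 21))
Pow(Function('D')(-2), 2) = Pow(Rational(10, 21), 2) = Rational(100, 441)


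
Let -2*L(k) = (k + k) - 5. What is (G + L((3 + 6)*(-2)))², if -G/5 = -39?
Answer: 185761/4 ≈ 46440.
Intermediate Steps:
G = 195 (G = -5*(-39) = 195)
L(k) = 5/2 - k (L(k) = -((k + k) - 5)/2 = -(2*k - 5)/2 = -(-5 + 2*k)/2 = 5/2 - k)
(G + L((3 + 6)*(-2)))² = (195 + (5/2 - (3 + 6)*(-2)))² = (195 + (5/2 - 9*(-2)))² = (195 + (5/2 - 1*(-18)))² = (195 + (5/2 + 18))² = (195 + 41/2)² = (431/2)² = 185761/4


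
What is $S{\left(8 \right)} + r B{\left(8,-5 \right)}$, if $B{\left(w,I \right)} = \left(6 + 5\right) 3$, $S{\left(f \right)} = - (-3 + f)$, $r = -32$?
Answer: $-1061$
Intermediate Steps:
$S{\left(f \right)} = 3 - f$
$B{\left(w,I \right)} = 33$ ($B{\left(w,I \right)} = 11 \cdot 3 = 33$)
$S{\left(8 \right)} + r B{\left(8,-5 \right)} = \left(3 - 8\right) - 1056 = -5 - 1056 = -1061$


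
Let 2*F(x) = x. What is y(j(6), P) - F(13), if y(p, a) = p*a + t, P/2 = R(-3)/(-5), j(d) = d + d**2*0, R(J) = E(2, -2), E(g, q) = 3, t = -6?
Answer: -197/10 ≈ -19.700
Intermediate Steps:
R(J) = 3
j(d) = d (j(d) = d + 0 = d)
P = -6/5 (P = 2*(3/(-5)) = 2*(3*(-1/5)) = 2*(-3/5) = -6/5 ≈ -1.2000)
y(p, a) = -6 + a*p (y(p, a) = p*a - 6 = a*p - 6 = -6 + a*p)
F(x) = x/2
y(j(6), P) - F(13) = (-6 - 6/5*6) - 13/2 = (-6 - 36/5) - 1*13/2 = -66/5 - 13/2 = -197/10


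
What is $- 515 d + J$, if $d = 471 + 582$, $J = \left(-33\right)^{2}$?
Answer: $-541206$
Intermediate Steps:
$J = 1089$
$d = 1053$
$- 515 d + J = \left(-515\right) 1053 + 1089 = -542295 + 1089 = -541206$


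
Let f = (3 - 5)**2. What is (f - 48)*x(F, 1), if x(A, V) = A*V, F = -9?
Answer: 396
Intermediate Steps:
f = 4 (f = (-2)**2 = 4)
(f - 48)*x(F, 1) = (4 - 48)*(-9*1) = -44*(-9) = 396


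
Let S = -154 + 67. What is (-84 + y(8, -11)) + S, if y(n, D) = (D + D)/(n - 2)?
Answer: -524/3 ≈ -174.67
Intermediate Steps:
S = -87
y(n, D) = 2*D/(-2 + n) (y(n, D) = (2*D)/(-2 + n) = 2*D/(-2 + n))
(-84 + y(8, -11)) + S = (-84 + 2*(-11)/(-2 + 8)) - 87 = (-84 + 2*(-11)/6) - 87 = (-84 + 2*(-11)*(⅙)) - 87 = (-84 - 11/3) - 87 = -263/3 - 87 = -524/3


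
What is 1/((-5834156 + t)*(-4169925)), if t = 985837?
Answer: 1/20217126606075 ≈ 4.9463e-14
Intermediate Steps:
1/((-5834156 + t)*(-4169925)) = 1/((-5834156 + 985837)*(-4169925)) = -1/4169925/(-4848319) = -1/4848319*(-1/4169925) = 1/20217126606075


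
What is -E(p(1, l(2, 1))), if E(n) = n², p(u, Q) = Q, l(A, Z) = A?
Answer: -4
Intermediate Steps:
-E(p(1, l(2, 1))) = -1*2² = -1*4 = -4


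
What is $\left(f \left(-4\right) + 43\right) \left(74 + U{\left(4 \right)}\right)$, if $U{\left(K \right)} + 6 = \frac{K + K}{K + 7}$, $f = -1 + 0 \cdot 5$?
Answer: $\frac{35532}{11} \approx 3230.2$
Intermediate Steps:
$f = -1$ ($f = -1 + 0 = -1$)
$U{\left(K \right)} = -6 + \frac{2 K}{7 + K}$ ($U{\left(K \right)} = -6 + \frac{K + K}{K + 7} = -6 + \frac{2 K}{7 + K}$)
$\left(f \left(-4\right) + 43\right) \left(74 + U{\left(4 \right)}\right) = \left(\left(-1\right) \left(-4\right) + 43\right) \left(74 + \frac{2 \left(-21 - 8\right)}{7 + 4}\right) = \left(4 + 43\right) \left(74 + \frac{2 \left(-21 - 8\right)}{11}\right) = 47 \left(74 + 2 \cdot \frac{1}{11} \left(-29\right)\right) = 47 \left(74 - \frac{58}{11}\right) = 47 \cdot \frac{756}{11} = \frac{35532}{11}$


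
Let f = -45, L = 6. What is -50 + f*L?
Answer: -320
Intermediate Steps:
-50 + f*L = -50 - 45*6 = -50 - 270 = -320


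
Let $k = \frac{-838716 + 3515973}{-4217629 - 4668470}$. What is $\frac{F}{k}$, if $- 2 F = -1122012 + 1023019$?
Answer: $- \frac{293220532769}{1784838} \approx -1.6428 \cdot 10^{5}$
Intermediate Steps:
$k = - \frac{892419}{2962033}$ ($k = \frac{2677257}{-8886099} = 2677257 \left(- \frac{1}{8886099}\right) = - \frac{892419}{2962033} \approx -0.30129$)
$F = \frac{98993}{2}$ ($F = - \frac{-1122012 + 1023019}{2} = \left(- \frac{1}{2}\right) \left(-98993\right) = \frac{98993}{2} \approx 49497.0$)
$\frac{F}{k} = \frac{98993}{2 \left(- \frac{892419}{2962033}\right)} = \frac{98993}{2} \left(- \frac{2962033}{892419}\right) = - \frac{293220532769}{1784838}$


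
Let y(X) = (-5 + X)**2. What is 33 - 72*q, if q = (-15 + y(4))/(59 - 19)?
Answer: 291/5 ≈ 58.200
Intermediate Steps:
q = -7/20 (q = (-15 + (-5 + 4)**2)/(59 - 19) = (-15 + (-1)**2)/40 = (-15 + 1)*(1/40) = -14*1/40 = -7/20 ≈ -0.35000)
33 - 72*q = 33 - 72*(-7/20) = 33 + 126/5 = 291/5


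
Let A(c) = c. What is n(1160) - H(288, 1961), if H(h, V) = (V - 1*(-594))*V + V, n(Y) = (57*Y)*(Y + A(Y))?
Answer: 148386084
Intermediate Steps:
n(Y) = 114*Y**2 (n(Y) = (57*Y)*(Y + Y) = (57*Y)*(2*Y) = 114*Y**2)
H(h, V) = V + V*(594 + V) (H(h, V) = (V + 594)*V + V = (594 + V)*V + V = V*(594 + V) + V = V + V*(594 + V))
n(1160) - H(288, 1961) = 114*1160**2 - 1961*(595 + 1961) = 114*1345600 - 1961*2556 = 153398400 - 1*5012316 = 153398400 - 5012316 = 148386084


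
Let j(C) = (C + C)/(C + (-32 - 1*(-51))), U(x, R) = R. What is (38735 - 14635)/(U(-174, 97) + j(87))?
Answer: 319325/1307 ≈ 244.32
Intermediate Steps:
j(C) = 2*C/(19 + C) (j(C) = (2*C)/(C + (-32 + 51)) = (2*C)/(C + 19) = (2*C)/(19 + C) = 2*C/(19 + C))
(38735 - 14635)/(U(-174, 97) + j(87)) = (38735 - 14635)/(97 + 2*87/(19 + 87)) = 24100/(97 + 2*87/106) = 24100/(97 + 2*87*(1/106)) = 24100/(97 + 87/53) = 24100/(5228/53) = 24100*(53/5228) = 319325/1307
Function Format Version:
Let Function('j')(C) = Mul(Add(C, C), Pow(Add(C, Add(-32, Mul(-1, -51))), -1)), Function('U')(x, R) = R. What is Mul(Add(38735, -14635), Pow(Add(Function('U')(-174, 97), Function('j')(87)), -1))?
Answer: Rational(319325, 1307) ≈ 244.32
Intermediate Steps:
Function('j')(C) = Mul(2, C, Pow(Add(19, C), -1)) (Function('j')(C) = Mul(Mul(2, C), Pow(Add(C, Add(-32, 51)), -1)) = Mul(Mul(2, C), Pow(Add(C, 19), -1)) = Mul(Mul(2, C), Pow(Add(19, C), -1)) = Mul(2, C, Pow(Add(19, C), -1)))
Mul(Add(38735, -14635), Pow(Add(Function('U')(-174, 97), Function('j')(87)), -1)) = Mul(Add(38735, -14635), Pow(Add(97, Mul(2, 87, Pow(Add(19, 87), -1))), -1)) = Mul(24100, Pow(Add(97, Mul(2, 87, Pow(106, -1))), -1)) = Mul(24100, Pow(Add(97, Mul(2, 87, Rational(1, 106))), -1)) = Mul(24100, Pow(Add(97, Rational(87, 53)), -1)) = Mul(24100, Pow(Rational(5228, 53), -1)) = Mul(24100, Rational(53, 5228)) = Rational(319325, 1307)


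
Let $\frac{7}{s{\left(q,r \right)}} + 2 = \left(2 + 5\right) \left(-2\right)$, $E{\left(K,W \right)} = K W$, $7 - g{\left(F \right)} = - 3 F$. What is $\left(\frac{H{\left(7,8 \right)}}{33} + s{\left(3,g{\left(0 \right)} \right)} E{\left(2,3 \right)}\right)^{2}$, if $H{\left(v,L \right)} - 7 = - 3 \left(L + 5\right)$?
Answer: $\frac{900601}{69696} \approx 12.922$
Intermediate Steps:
$g{\left(F \right)} = 7 + 3 F$ ($g{\left(F \right)} = 7 - - 3 F = 7 + 3 F$)
$H{\left(v,L \right)} = -8 - 3 L$ ($H{\left(v,L \right)} = 7 - 3 \left(L + 5\right) = 7 - 3 \left(5 + L\right) = 7 - \left(15 + 3 L\right) = -8 - 3 L$)
$s{\left(q,r \right)} = - \frac{7}{16}$ ($s{\left(q,r \right)} = \frac{7}{-2 + \left(2 + 5\right) \left(-2\right)} = \frac{7}{-2 + 7 \left(-2\right)} = \frac{7}{-2 - 14} = \frac{7}{-16} = 7 \left(- \frac{1}{16}\right) = - \frac{7}{16}$)
$\left(\frac{H{\left(7,8 \right)}}{33} + s{\left(3,g{\left(0 \right)} \right)} E{\left(2,3 \right)}\right)^{2} = \left(\frac{-8 - 24}{33} - \frac{7 \cdot 2 \cdot 3}{16}\right)^{2} = \left(\left(-8 - 24\right) \frac{1}{33} - \frac{21}{8}\right)^{2} = \left(\left(-32\right) \frac{1}{33} - \frac{21}{8}\right)^{2} = \left(- \frac{32}{33} - \frac{21}{8}\right)^{2} = \left(- \frac{949}{264}\right)^{2} = \frac{900601}{69696}$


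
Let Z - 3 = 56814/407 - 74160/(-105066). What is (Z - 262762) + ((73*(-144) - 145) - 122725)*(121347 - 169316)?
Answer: 15199320272330099/2375659 ≈ 6.3979e+9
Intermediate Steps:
Z = 340427135/2375659 (Z = 3 + (56814/407 - 74160/(-105066)) = 3 + (56814*(1/407) - 74160*(-1/105066)) = 3 + (56814/407 + 4120/5837) = 3 + 333300158/2375659 = 340427135/2375659 ≈ 143.30)
(Z - 262762) + ((73*(-144) - 145) - 122725)*(121347 - 169316) = (340427135/2375659 - 262762) + ((73*(-144) - 145) - 122725)*(121347 - 169316) = -623892483023/2375659 + ((-10512 - 145) - 122725)*(-47969) = -623892483023/2375659 + (-10657 - 122725)*(-47969) = -623892483023/2375659 - 133382*(-47969) = -623892483023/2375659 + 6398201158 = 15199320272330099/2375659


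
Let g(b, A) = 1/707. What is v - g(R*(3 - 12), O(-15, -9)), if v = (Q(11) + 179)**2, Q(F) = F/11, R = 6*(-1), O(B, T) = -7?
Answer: 22906799/707 ≈ 32400.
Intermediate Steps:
R = -6
Q(F) = F/11 (Q(F) = F*(1/11) = F/11)
g(b, A) = 1/707
v = 32400 (v = ((1/11)*11 + 179)**2 = (1 + 179)**2 = 180**2 = 32400)
v - g(R*(3 - 12), O(-15, -9)) = 32400 - 1*1/707 = 32400 - 1/707 = 22906799/707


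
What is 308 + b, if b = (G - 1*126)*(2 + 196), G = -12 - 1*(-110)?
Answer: -5236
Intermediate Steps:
G = 98 (G = -12 + 110 = 98)
b = -5544 (b = (98 - 1*126)*(2 + 196) = (98 - 126)*198 = -28*198 = -5544)
308 + b = 308 - 5544 = -5236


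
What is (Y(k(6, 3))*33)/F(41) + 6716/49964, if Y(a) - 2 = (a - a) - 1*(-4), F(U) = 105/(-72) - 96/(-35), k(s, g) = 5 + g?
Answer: 2079314761/13477789 ≈ 154.28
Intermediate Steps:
F(U) = 1079/840 (F(U) = 105*(-1/72) - 96*(-1/35) = -35/24 + 96/35 = 1079/840)
Y(a) = 6 (Y(a) = 2 + ((a - a) - 1*(-4)) = 2 + (0 + 4) = 2 + 4 = 6)
(Y(k(6, 3))*33)/F(41) + 6716/49964 = (6*33)/(1079/840) + 6716/49964 = 198*(840/1079) + 6716*(1/49964) = 166320/1079 + 1679/12491 = 2079314761/13477789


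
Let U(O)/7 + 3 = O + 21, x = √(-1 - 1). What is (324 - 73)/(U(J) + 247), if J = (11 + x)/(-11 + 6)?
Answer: 1121970/1598521 + 8785*I*√2/3197042 ≈ 0.70188 + 0.0038861*I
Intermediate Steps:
x = I*√2 (x = √(-2) = I*√2 ≈ 1.4142*I)
J = -11/5 - I*√2/5 (J = (11 + I*√2)/(-11 + 6) = (11 + I*√2)/(-5) = (11 + I*√2)*(-⅕) = -11/5 - I*√2/5 ≈ -2.2 - 0.28284*I)
U(O) = 126 + 7*O (U(O) = -21 + 7*(O + 21) = -21 + 7*(21 + O) = -21 + (147 + 7*O) = 126 + 7*O)
(324 - 73)/(U(J) + 247) = (324 - 73)/((126 + 7*(-11/5 - I*√2/5)) + 247) = 251/((126 + (-77/5 - 7*I*√2/5)) + 247) = 251/((553/5 - 7*I*√2/5) + 247) = 251/(1788/5 - 7*I*√2/5)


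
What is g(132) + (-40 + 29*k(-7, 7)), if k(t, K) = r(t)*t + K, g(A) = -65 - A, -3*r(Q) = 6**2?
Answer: 2402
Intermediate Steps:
r(Q) = -12 (r(Q) = -1/3*6**2 = -1/3*36 = -12)
k(t, K) = K - 12*t (k(t, K) = -12*t + K = K - 12*t)
g(132) + (-40 + 29*k(-7, 7)) = (-65 - 1*132) + (-40 + 29*(7 - 12*(-7))) = (-65 - 132) + (-40 + 29*(7 + 84)) = -197 + (-40 + 29*91) = -197 + (-40 + 2639) = -197 + 2599 = 2402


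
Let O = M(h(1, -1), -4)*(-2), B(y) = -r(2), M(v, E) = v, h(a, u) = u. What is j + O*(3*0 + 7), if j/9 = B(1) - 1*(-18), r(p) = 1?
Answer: 167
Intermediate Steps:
B(y) = -1 (B(y) = -1*1 = -1)
O = 2 (O = -1*(-2) = 2)
j = 153 (j = 9*(-1 - 1*(-18)) = 9*(-1 + 18) = 9*17 = 153)
j + O*(3*0 + 7) = 153 + 2*(3*0 + 7) = 153 + 2*(0 + 7) = 153 + 2*7 = 153 + 14 = 167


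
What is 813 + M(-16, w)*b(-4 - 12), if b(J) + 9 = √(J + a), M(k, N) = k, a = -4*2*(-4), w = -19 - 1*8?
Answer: 893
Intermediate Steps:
w = -27 (w = -19 - 8 = -27)
a = 32 (a = -8*(-4) = 32)
b(J) = -9 + √(32 + J) (b(J) = -9 + √(J + 32) = -9 + √(32 + J))
813 + M(-16, w)*b(-4 - 12) = 813 - 16*(-9 + √(32 + (-4 - 12))) = 813 - 16*(-9 + √(32 - 16)) = 813 - 16*(-9 + √16) = 813 - 16*(-9 + 4) = 813 - 16*(-5) = 813 + 80 = 893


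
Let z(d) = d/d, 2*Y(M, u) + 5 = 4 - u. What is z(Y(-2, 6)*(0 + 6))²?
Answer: 1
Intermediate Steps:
Y(M, u) = -½ - u/2 (Y(M, u) = -5/2 + (4 - u)/2 = -5/2 + (2 - u/2) = -½ - u/2)
z(d) = 1
z(Y(-2, 6)*(0 + 6))² = 1² = 1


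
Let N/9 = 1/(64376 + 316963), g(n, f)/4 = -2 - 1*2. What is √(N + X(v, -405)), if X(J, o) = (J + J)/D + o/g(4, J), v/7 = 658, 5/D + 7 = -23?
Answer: I*√1586951498979091/169484 ≈ 235.05*I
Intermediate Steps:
g(n, f) = -16 (g(n, f) = 4*(-2 - 1*2) = 4*(-2 - 2) = 4*(-4) = -16)
D = -⅙ (D = 5/(-7 - 23) = 5/(-30) = 5*(-1/30) = -⅙ ≈ -0.16667)
v = 4606 (v = 7*658 = 4606)
X(J, o) = -12*J - o/16 (X(J, o) = (J + J)/(-⅙) + o/(-16) = (2*J)*(-6) + o*(-1/16) = -12*J - o/16)
N = 1/42371 (N = 9/(64376 + 316963) = 9/381339 = 9*(1/381339) = 1/42371 ≈ 2.3601e-5)
√(N + X(v, -405)) = √(1/42371 + (-12*4606 - 1/16*(-405))) = √(1/42371 + (-55272 + 405/16)) = √(1/42371 - 883947/16) = √(-37453718321/677936) = I*√1586951498979091/169484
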